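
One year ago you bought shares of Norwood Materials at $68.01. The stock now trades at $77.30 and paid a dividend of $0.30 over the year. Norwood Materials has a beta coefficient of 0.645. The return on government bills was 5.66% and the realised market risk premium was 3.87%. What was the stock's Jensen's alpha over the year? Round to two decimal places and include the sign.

+5.94%

Realised HPR = (P1 + D1 − P0) / P0 = (77.30 + 0.30 − 68.01) / 68.01 = 9.59 / 68.01 = 14.1009%
CAPM required = R_f + β·MRP = 5.66% + 0.645 × 3.87% = 8.15615%
α = realised − required = 14.1009% − 8.15615% = +5.94%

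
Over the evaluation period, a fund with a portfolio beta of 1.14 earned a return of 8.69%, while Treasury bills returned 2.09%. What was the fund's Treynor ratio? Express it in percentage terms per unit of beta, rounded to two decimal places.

Treynor = (R_P − R_f) / β_P = (8.69% − 2.09%) / 1.1400 = 6.60% / 1.1400 = 5.79%

5.79%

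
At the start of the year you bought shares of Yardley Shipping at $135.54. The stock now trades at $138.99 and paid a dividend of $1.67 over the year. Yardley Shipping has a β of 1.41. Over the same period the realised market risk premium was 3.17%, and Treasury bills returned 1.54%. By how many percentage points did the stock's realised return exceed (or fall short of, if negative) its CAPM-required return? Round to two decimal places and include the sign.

Realised HPR = (P1 + D1 − P0) / P0 = (138.99 + 1.67 − 135.54) / 135.54 = 5.12 / 135.54 = 3.7775%
CAPM required = R_f + β·MRP = 1.54% + 1.41 × 3.17% = 6.0097%
α = realised − required = 3.7775% − 6.0097% = -2.23%

-2.23%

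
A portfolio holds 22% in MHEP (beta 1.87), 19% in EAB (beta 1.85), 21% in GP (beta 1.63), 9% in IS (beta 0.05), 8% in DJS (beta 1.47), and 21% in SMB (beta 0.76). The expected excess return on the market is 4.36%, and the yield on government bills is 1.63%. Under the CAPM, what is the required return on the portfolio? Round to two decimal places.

β_P = Σ w_i β_i = 0.22×1.87 + 0.19×1.85 + 0.21×1.63 + 0.09×0.05 + 0.08×1.47 + 0.21×0.76 = 1.3869
E(R_P) = R_f + β_P × MRP = 1.63% + 1.3869 × 4.36% = 7.68%

7.68%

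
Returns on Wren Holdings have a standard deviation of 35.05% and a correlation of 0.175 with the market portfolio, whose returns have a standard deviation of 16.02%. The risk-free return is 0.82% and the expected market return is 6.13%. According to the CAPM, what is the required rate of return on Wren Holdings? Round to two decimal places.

2.85%

β = ρ × σ_i / σ_m = 0.175 × 35.05% / 16.02% = 0.3829
MRP = 6.13% − 0.82% = 5.31%
E(R) = 0.82% + 0.3829 × 5.31% = 2.85%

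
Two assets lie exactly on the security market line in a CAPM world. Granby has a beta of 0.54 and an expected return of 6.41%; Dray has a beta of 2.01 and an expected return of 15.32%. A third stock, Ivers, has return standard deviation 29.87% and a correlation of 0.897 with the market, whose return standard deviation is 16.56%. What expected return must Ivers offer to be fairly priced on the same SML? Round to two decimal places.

12.94%

MRP = (15.32% − 6.41%) / (2.01 − 0.54) = 6.0612%
R_f = 6.41% − 0.54 × 6.0612% = 3.1370%
β_Ivers = ρ·σ_i/σ_m = 0.897 × 29.87 / 16.56 = 1.6180
E(R_Ivers) = R_f + β × MRP = 3.1370% + 1.6180 × 6.0612% = 12.94%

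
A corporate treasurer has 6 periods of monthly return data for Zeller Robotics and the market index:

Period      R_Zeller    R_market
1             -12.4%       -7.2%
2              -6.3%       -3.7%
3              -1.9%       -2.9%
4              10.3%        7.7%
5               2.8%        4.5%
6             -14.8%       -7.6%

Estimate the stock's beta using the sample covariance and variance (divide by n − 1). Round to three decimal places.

1.462

Mean R_i = (-12.4 − 6.3 − 1.9 + 10.3 + 2.8 − 14.8) / 6 = -3.7167%
Mean R_m = (-7.2 − 3.7 − 2.9 + 7.7 + 4.5 − 7.6) / 6 = -1.5333%
Σ(R_i − R̄_i)(R_m − R̄_m) = 288.2967  ⇒  Cov = 288.2967 / 5 = 57.6593
Σ(R_m − R̄_m)² = 197.1333  ⇒  Var(R_m) = 197.1333 / 5 = 39.4267
β = Cov / Var(R_m) = 57.6593 / 39.4267 = 1.4624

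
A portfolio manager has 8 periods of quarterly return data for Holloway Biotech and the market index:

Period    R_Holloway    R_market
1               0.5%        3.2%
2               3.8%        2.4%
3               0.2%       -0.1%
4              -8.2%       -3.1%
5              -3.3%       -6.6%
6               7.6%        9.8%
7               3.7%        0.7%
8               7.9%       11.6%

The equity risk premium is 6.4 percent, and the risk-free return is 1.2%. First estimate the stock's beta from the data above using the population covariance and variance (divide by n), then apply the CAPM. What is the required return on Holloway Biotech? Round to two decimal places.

Mean R_i = (0.5 + 3.8 + 0.2 − 8.2 − 3.3 + 7.6 + 3.7 + 7.9) / 8 = 1.5250%
Mean R_m = (3.2 + 2.4 − 0.1 − 3.1 − 6.6 + 9.8 + 0.7 + 11.6) / 8 = 2.2375%
Σ(R_i − R̄_i)(R_m − R̄_m) = 199.3125  ⇒  Cov = 199.3125 / 8 = 24.9141
Σ(R_m − R̄_m)² = 260.2188  ⇒  Var(R_m) = 260.2188 / 8 = 32.5274
β = Cov / Var(R_m) = 24.9141 / 32.5274 = 0.7659
E(R) = R_f + β × MRP = 1.2% + 0.7659 × 6.4% = 6.10%

6.10%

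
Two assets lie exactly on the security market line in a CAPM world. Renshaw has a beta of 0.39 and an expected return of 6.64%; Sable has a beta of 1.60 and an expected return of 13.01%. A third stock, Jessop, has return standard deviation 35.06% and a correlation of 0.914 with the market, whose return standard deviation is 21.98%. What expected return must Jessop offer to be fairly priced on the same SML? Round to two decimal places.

12.26%

MRP = (13.01% − 6.64%) / (1.60 − 0.39) = 5.2645%
R_f = 6.64% − 0.39 × 5.2645% = 4.5868%
β_Jessop = ρ·σ_i/σ_m = 0.914 × 35.06 / 21.98 = 1.4579
E(R_Jessop) = R_f + β × MRP = 4.5868% + 1.4579 × 5.2645% = 12.26%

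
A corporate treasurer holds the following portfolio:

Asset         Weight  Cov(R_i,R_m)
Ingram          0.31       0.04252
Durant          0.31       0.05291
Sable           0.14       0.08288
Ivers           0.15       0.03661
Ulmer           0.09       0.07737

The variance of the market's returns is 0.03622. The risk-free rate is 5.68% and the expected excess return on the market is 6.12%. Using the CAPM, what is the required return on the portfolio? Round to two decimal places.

β_Ingram = 0.04252 / 0.03622 = 1.1739
β_Durant = 0.05291 / 0.03622 = 1.4608
β_Sable = 0.08288 / 0.03622 = 2.2882
β_Ivers = 0.03661 / 0.03622 = 1.0108
β_Ulmer = 0.07737 / 0.03622 = 2.1361
β_P = Σ w_i β_i = 0.31×1.1739 + 0.31×1.4608 + 0.14×2.2882 + 0.15×1.0108 + 0.09×2.1361 = 1.4810
E(R_P) = R_f + β_P × MRP = 5.68% + 1.4810 × 6.12% = 14.74%

14.74%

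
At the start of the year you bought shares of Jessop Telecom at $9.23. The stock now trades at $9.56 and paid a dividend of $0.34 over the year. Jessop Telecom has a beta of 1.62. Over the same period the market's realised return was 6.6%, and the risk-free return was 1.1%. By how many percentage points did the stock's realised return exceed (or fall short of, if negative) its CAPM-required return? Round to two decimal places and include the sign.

-2.75%

Realised HPR = (P1 + D1 − P0) / P0 = (9.56 + 0.34 − 9.23) / 9.23 = 0.67 / 9.23 = 7.2589%
MRP = 6.6% − 1.1% = 5.50%
CAPM required = R_f + β·MRP = 1.1% + 1.62 × 5.5% = 10.0100%
α = realised − required = 7.2589% − 10.0100% = -2.75%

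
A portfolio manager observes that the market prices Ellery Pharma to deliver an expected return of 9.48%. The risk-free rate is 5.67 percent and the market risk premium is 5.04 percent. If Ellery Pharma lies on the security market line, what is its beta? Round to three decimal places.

0.756

β = (E(R) − R_f) / MRP = (9.48% − 5.67%) / 5.04% = 3.81% / 5.04% = 0.756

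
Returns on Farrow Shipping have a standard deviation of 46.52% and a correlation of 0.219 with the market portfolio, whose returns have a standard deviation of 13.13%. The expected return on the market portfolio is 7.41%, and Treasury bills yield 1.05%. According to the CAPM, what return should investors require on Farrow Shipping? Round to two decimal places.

5.98%

β = ρ × σ_i / σ_m = 0.219 × 46.52% / 13.13% = 0.7759
MRP = 7.41% − 1.05% = 6.36%
E(R) = 1.05% + 0.7759 × 6.36% = 5.98%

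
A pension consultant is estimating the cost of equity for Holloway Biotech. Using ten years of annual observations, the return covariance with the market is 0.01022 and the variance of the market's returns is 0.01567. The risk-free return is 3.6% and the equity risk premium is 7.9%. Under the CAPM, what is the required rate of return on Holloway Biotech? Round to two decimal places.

β = Cov(R_i, R_m) / Var(R_m) = 0.01022 / 0.01567 = 0.6522
E(R) = R_f + β × MRP = 3.6% + 0.6522 × 7.9% = 8.75%

8.75%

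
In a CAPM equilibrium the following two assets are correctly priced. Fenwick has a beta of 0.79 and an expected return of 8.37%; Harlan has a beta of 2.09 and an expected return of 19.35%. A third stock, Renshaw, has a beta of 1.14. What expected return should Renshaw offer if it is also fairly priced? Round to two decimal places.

11.33%

MRP (SML slope) = (19.35% − 8.37%) / (2.09 − 0.79) = 10.98% / 1.30 = 8.4462%
R_f (intercept) = 8.37% − 0.79 × 8.4462% = 1.6975%
E(R_Renshaw) = R_f + β × MRP = 1.6975% + 1.14 × 8.4462% = 11.33%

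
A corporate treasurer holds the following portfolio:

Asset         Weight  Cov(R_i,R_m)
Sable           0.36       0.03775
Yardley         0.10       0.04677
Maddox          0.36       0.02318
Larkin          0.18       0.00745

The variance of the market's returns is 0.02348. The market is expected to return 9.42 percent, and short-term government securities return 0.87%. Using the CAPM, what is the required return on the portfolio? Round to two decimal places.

β_Sable = 0.03775 / 0.02348 = 1.6078
β_Yardley = 0.04677 / 0.02348 = 1.9919
β_Maddox = 0.02318 / 0.02348 = 0.9872
β_Larkin = 0.00745 / 0.02348 = 0.3173
β_P = Σ w_i β_i = 0.36×1.6078 + 0.10×1.9919 + 0.36×0.9872 + 0.18×0.3173 = 1.1905
MRP = 9.42% − 0.87% = 8.55%
E(R_P) = R_f + β_P × MRP = 0.87% + 1.1905 × 8.55% = 11.05%

11.05%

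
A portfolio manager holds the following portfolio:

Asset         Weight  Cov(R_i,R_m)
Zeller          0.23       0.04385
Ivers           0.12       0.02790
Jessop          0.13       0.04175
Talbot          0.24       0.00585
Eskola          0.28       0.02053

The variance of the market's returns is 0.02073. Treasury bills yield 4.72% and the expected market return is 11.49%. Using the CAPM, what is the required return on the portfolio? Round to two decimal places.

β_Zeller = 0.04385 / 0.02073 = 2.1153
β_Ivers = 0.02790 / 0.02073 = 1.3459
β_Jessop = 0.04175 / 0.02073 = 2.0140
β_Talbot = 0.00585 / 0.02073 = 0.2822
β_Eskola = 0.02053 / 0.02073 = 0.9904
β_P = Σ w_i β_i = 0.23×2.1153 + 0.12×1.3459 + 0.13×2.0140 + 0.24×0.2822 + 0.28×0.9904 = 1.2549
MRP = 11.49% − 4.72% = 6.77%
E(R_P) = R_f + β_P × MRP = 4.72% + 1.2549 × 6.77% = 13.22%

13.22%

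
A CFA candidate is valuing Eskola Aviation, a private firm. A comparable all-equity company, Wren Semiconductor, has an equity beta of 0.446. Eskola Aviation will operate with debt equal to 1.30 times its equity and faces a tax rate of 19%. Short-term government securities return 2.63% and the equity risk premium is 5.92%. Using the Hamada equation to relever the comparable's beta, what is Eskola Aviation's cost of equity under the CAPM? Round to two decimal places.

8.05%

β_L = β_U × [1 + (1 − t)(D/E)] = 0.446 × [1 + (1 − 0.19) × 1.30]
    = 0.446 × [1 + 0.81 × 1.30] = 0.446 × 2.0530 = 0.9156
E(R) = R_f + β_L × MRP = 2.63% + 0.9156 × 5.92% = 8.05%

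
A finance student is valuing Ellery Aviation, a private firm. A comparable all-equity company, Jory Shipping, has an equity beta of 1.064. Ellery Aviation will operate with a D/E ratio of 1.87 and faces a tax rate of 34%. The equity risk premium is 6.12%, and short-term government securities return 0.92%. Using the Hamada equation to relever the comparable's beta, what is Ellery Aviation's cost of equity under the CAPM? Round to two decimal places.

15.47%

β_L = β_U × [1 + (1 − t)(D/E)] = 1.064 × [1 + (1 − 0.34) × 1.87]
    = 1.064 × [1 + 0.66 × 1.87] = 1.064 × 2.2342 = 2.3772
E(R) = R_f + β_L × MRP = 0.92% + 2.3772 × 6.12% = 15.47%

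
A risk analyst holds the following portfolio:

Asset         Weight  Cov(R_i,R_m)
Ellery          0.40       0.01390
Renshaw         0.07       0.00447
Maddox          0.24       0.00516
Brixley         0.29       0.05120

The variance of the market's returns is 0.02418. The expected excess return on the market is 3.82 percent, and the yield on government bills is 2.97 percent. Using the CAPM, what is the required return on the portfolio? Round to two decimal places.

β_Ellery = 0.01390 / 0.02418 = 0.5749
β_Renshaw = 0.00447 / 0.02418 = 0.1849
β_Maddox = 0.00516 / 0.02418 = 0.2134
β_Brixley = 0.05120 / 0.02418 = 2.1175
β_P = Σ w_i β_i = 0.40×0.5749 + 0.07×0.1849 + 0.24×0.2134 + 0.29×2.1175 = 0.9082
E(R_P) = R_f + β_P × MRP = 2.97% + 0.9082 × 3.82% = 6.44%

6.44%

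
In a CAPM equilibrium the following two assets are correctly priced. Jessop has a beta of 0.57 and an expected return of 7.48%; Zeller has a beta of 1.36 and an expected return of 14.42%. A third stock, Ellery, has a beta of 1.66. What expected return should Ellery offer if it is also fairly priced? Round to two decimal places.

MRP (SML slope) = (14.42% − 7.48%) / (1.36 − 0.57) = 6.94% / 0.79 = 8.7848%
R_f (intercept) = 7.48% − 0.57 × 8.7848% = 2.4727%
E(R_Ellery) = R_f + β × MRP = 2.4727% + 1.66 × 8.7848% = 17.06%

17.06%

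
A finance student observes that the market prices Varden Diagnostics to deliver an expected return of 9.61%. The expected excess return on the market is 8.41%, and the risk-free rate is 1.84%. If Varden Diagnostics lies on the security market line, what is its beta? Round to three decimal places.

0.924

β = (E(R) − R_f) / MRP = (9.61% − 1.84%) / 8.41% = 7.77% / 8.41% = 0.924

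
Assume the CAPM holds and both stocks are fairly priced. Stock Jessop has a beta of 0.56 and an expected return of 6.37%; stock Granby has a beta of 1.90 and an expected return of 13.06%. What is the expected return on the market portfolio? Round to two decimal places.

8.57%

Both satisfy E(R) = R_f + β·MRP, so the slope of the SML is
MRP = (13.06% − 6.37%) / (1.90 − 0.56) = 6.69% / 1.34 = 4.9925%
R_f = E(R_Jessop) − β_Jessop·MRP = 6.37% − 0.56 × 4.9925% = 3.5742%
E(R_m) = R_f + MRP = 3.5742% + 4.9925% = 8.57%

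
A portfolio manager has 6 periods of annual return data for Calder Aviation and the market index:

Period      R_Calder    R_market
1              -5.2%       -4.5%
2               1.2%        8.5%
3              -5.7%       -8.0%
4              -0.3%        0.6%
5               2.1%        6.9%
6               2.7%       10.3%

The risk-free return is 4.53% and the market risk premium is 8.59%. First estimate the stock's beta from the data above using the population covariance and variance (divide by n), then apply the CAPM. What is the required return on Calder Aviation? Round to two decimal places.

8.64%

Mean R_i = (-5.2 + 1.2 − 5.7 − 0.3 + 2.1 + 2.7) / 6 = -0.8667%
Mean R_m = (-4.5 + 8.5 − 8.0 + 0.6 + 6.9 + 10.3) / 6 = 2.3000%
Σ(R_i − R̄_i)(R_m − R̄_m) = 133.2800  ⇒  Cov = 133.2800 / 6 = 22.2133
Σ(R_m − R̄_m)² = 278.8200  ⇒  Var(R_m) = 278.8200 / 6 = 46.4700
β = Cov / Var(R_m) = 22.2133 / 46.4700 = 0.4780
E(R) = R_f + β × MRP = 4.53% + 0.4780 × 8.59% = 8.64%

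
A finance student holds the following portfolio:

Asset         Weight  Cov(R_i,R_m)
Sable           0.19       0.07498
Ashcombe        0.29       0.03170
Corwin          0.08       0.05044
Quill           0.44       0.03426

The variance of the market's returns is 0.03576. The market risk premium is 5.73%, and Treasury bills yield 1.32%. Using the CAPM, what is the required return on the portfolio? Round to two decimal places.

8.14%

β_Sable = 0.07498 / 0.03576 = 2.0968
β_Ashcombe = 0.03170 / 0.03576 = 0.8865
β_Corwin = 0.05044 / 0.03576 = 1.4105
β_Quill = 0.03426 / 0.03576 = 0.9581
β_P = Σ w_i β_i = 0.19×2.0968 + 0.29×0.8865 + 0.08×1.4105 + 0.44×0.9581 = 1.1899
E(R_P) = R_f + β_P × MRP = 1.32% + 1.1899 × 5.73% = 8.14%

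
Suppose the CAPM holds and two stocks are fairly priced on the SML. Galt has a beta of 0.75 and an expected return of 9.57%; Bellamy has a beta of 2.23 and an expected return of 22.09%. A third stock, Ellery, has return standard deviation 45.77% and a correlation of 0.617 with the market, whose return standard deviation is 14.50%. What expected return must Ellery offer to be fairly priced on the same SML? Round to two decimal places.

MRP = (22.09% − 9.57%) / (2.23 − 0.75) = 8.4595%
R_f = 9.57% − 0.75 × 8.4595% = 3.2254%
β_Ellery = ρ·σ_i/σ_m = 0.617 × 45.77 / 14.50 = 1.9476
E(R_Ellery) = R_f + β × MRP = 3.2254% + 1.9476 × 8.4595% = 19.70%

19.70%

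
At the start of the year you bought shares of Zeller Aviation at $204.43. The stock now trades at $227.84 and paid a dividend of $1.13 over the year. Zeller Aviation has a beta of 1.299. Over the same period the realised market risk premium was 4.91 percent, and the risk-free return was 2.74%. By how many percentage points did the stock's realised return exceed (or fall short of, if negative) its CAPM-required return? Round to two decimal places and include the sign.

+2.89%

Realised HPR = (P1 + D1 − P0) / P0 = (227.84 + 1.13 − 204.43) / 204.43 = 24.54 / 204.43 = 12.0041%
CAPM required = R_f + β·MRP = 2.74% + 1.299 × 4.91% = 9.11809%
α = realised − required = 12.0041% − 9.11809% = +2.89%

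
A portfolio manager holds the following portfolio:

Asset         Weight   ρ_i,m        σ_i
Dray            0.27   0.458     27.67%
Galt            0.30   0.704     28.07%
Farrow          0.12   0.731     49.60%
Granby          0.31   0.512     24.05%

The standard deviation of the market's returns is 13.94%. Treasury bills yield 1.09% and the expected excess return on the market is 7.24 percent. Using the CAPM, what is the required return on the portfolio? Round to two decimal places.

10.19%

β_Dray = 0.458 × 27.67% / 13.94% = 0.9091
β_Galt = 0.704 × 28.07% / 13.94% = 1.4176
β_Farrow = 0.731 × 49.60% / 13.94% = 2.6010
β_Granby = 0.512 × 24.05% / 13.94% = 0.8833
β_P = Σ w_i β_i = 0.27×0.9091 + 0.30×1.4176 + 0.12×2.6010 + 0.31×0.8833 = 1.2567
E(R_P) = R_f + β_P × MRP = 1.09% + 1.2567 × 7.24% = 10.19%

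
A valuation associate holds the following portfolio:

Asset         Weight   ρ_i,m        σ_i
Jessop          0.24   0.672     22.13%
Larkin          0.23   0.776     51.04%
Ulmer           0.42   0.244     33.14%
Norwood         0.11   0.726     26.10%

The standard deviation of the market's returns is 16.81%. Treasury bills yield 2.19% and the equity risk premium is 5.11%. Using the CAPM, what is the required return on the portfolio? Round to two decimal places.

β_Jessop = 0.672 × 22.13% / 16.81% = 0.8847
β_Larkin = 0.776 × 51.04% / 16.81% = 2.3562
β_Ulmer = 0.244 × 33.14% / 16.81% = 0.4810
β_Norwood = 0.726 × 26.10% / 16.81% = 1.1272
β_P = Σ w_i β_i = 0.24×0.8847 + 0.23×2.3562 + 0.42×0.4810 + 0.11×1.1272 = 1.0803
E(R_P) = R_f + β_P × MRP = 2.19% + 1.0803 × 5.11% = 7.71%

7.71%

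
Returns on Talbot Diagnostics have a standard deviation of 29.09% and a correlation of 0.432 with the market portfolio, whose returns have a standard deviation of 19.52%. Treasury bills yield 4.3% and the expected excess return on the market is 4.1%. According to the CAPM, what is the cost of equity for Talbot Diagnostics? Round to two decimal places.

β = ρ × σ_i / σ_m = 0.432 × 29.09% / 19.52% = 0.6438
E(R) = 4.3% + 0.6438 × 4.1% = 6.94%

6.94%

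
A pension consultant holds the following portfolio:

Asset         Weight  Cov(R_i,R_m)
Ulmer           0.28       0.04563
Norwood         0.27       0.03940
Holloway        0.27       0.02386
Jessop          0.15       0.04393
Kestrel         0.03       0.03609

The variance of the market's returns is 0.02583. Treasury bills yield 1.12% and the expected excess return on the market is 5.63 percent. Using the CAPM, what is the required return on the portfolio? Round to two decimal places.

β_Ulmer = 0.04563 / 0.02583 = 1.7666
β_Norwood = 0.03940 / 0.02583 = 1.5254
β_Holloway = 0.02386 / 0.02583 = 0.9237
β_Jessop = 0.04393 / 0.02583 = 1.7007
β_Kestrel = 0.03609 / 0.02583 = 1.3972
β_P = Σ w_i β_i = 0.28×1.7666 + 0.27×1.5254 + 0.27×0.9237 + 0.15×1.7007 + 0.03×1.3972 = 1.4529
E(R_P) = R_f + β_P × MRP = 1.12% + 1.4529 × 5.63% = 9.30%

9.30%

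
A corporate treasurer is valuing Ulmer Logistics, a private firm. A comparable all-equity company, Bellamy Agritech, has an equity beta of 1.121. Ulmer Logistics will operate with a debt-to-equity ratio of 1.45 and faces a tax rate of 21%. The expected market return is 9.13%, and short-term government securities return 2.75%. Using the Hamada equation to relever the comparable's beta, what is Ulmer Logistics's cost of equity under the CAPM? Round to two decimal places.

18.09%

β_L = β_U × [1 + (1 − t)(D/E)] = 1.121 × [1 + (1 − 0.21) × 1.45]
    = 1.121 × [1 + 0.79 × 1.45] = 1.121 × 2.1455 = 2.4051
MRP = 9.13% − 2.75% = 6.38%
E(R) = R_f + β_L × MRP = 2.75% + 2.4051 × 6.38% = 18.09%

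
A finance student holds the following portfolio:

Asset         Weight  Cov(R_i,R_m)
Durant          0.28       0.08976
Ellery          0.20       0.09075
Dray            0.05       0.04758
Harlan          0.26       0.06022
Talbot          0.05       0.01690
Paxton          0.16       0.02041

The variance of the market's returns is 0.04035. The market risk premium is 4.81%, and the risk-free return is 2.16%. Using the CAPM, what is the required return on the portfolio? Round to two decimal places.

9.96%

β_Durant = 0.08976 / 0.04035 = 2.2245
β_Ellery = 0.09075 / 0.04035 = 2.2491
β_Dray = 0.04758 / 0.04035 = 1.1792
β_Harlan = 0.06022 / 0.04035 = 1.4924
β_Talbot = 0.01690 / 0.04035 = 0.4188
β_Paxton = 0.02041 / 0.04035 = 0.5058
β_P = Σ w_i β_i = 0.28×2.2245 + 0.20×2.2491 + 0.05×1.1792 + 0.26×1.4924 + 0.05×0.4188 + 0.16×0.5058 = 1.6215
E(R_P) = R_f + β_P × MRP = 2.16% + 1.6215 × 4.81% = 9.96%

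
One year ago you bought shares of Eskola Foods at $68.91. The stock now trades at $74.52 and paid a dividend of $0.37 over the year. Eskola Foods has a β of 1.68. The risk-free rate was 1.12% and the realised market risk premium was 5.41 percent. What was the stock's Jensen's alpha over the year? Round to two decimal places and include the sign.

-1.53%

Realised HPR = (P1 + D1 − P0) / P0 = (74.52 + 0.37 − 68.91) / 68.91 = 5.98 / 68.91 = 8.6780%
CAPM required = R_f + β·MRP = 1.12% + 1.68 × 5.41% = 10.2088%
α = realised − required = 8.6780% − 10.2088% = -1.53%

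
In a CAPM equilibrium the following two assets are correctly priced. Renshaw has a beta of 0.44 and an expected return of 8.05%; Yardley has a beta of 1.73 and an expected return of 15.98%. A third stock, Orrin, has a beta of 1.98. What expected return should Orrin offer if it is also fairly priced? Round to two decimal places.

17.52%

MRP (SML slope) = (15.98% − 8.05%) / (1.73 − 0.44) = 7.93% / 1.29 = 6.1473%
R_f (intercept) = 8.05% − 0.44 × 6.1473% = 5.3452%
E(R_Orrin) = R_f + β × MRP = 5.3452% + 1.98 × 6.1473% = 17.52%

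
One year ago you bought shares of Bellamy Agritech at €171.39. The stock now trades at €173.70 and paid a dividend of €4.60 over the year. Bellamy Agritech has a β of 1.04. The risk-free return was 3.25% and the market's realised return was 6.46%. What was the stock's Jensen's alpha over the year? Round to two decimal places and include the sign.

-2.56%

Realised HPR = (P1 + D1 − P0) / P0 = (173.70 + 4.60 − 171.39) / 171.39 = 6.91 / 171.39 = 4.0317%
MRP = 6.46% − 3.25% = 3.21%
CAPM required = R_f + β·MRP = 3.25% + 1.04 × 3.21% = 6.5884%
α = realised − required = 4.0317% − 6.5884% = -2.56%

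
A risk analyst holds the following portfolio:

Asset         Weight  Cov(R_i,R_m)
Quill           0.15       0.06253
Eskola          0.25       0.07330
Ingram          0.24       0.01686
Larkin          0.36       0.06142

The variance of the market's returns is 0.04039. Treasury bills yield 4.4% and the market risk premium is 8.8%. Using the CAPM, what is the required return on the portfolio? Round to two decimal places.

β_Quill = 0.06253 / 0.04039 = 1.5482
β_Eskola = 0.07330 / 0.04039 = 1.8148
β_Ingram = 0.01686 / 0.04039 = 0.4174
β_Larkin = 0.06142 / 0.04039 = 1.5207
β_P = Σ w_i β_i = 0.15×1.5482 + 0.25×1.8148 + 0.24×0.4174 + 0.36×1.5207 = 1.3336
E(R_P) = R_f + β_P × MRP = 4.4% + 1.3336 × 8.8% = 16.14%

16.14%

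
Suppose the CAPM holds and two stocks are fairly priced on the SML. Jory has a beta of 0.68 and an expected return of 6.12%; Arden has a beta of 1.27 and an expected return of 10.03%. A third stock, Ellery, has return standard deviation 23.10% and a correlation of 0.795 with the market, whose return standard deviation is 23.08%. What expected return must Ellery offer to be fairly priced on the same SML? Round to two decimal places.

MRP = (10.03% − 6.12%) / (1.27 − 0.68) = 6.6271%
R_f = 6.12% − 0.68 × 6.6271% = 1.6136%
β_Ellery = ρ·σ_i/σ_m = 0.795 × 23.10 / 23.08 = 0.7957
E(R_Ellery) = R_f + β × MRP = 1.6136% + 0.7957 × 6.6271% = 6.89%

6.89%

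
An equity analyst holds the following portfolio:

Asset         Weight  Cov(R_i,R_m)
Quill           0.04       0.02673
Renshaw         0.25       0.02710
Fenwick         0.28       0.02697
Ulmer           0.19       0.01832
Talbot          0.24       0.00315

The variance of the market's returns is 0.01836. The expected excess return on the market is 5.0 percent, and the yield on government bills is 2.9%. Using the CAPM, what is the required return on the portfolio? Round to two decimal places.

8.25%

β_Quill = 0.02673 / 0.01836 = 1.4559
β_Renshaw = 0.02710 / 0.01836 = 1.4760
β_Fenwick = 0.02697 / 0.01836 = 1.4690
β_Ulmer = 0.01832 / 0.01836 = 0.9978
β_Talbot = 0.00315 / 0.01836 = 0.1716
β_P = Σ w_i β_i = 0.04×1.4559 + 0.25×1.4760 + 0.28×1.4690 + 0.19×0.9978 + 0.24×0.1716 = 1.0693
E(R_P) = R_f + β_P × MRP = 2.9% + 1.0693 × 5.0% = 8.25%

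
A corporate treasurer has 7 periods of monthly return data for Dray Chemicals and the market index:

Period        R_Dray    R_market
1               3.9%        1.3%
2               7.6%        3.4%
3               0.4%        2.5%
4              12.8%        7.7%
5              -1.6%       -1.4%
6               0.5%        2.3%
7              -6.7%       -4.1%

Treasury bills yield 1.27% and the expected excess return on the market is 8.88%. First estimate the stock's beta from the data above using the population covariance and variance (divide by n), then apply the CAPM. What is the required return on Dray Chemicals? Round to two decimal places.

15.46%

Mean R_i = (3.9 + 7.6 + 0.4 + 12.8 − 1.6 + 0.5 − 6.7) / 7 = 2.4143%
Mean R_m = (1.3 + 3.4 + 2.5 + 7.7 − 1.4 + 2.3 − 4.1) / 7 = 1.6714%
Σ(R_i − R̄_i)(R_m − R̄_m) = 133.0829  ⇒  Cov = 133.0829 / 7 = 19.0118
Σ(R_m − R̄_m)² = 83.2943  ⇒  Var(R_m) = 83.2943 / 7 = 11.8992
β = Cov / Var(R_m) = 19.0118 / 11.8992 = 1.5977
E(R) = R_f + β × MRP = 1.27% + 1.5977 × 8.88% = 15.46%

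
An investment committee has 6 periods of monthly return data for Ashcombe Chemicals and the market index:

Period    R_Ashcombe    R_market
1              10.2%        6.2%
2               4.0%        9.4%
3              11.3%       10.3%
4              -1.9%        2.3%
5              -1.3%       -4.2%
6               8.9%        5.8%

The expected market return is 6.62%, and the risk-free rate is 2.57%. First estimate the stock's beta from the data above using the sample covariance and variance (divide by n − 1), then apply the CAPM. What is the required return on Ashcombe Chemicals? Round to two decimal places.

5.86%

Mean R_i = (10.2 + 4.0 + 11.3 − 1.9 − 1.3 + 8.9) / 6 = 5.2000%
Mean R_m = (6.2 + 9.4 + 10.3 + 2.3 − 4.2 + 5.8) / 6 = 4.9667%
Σ(R_i − R̄_i)(R_m − R̄_m) = 114.9800  ⇒  Cov = 114.9800 / 5 = 22.9960
Σ(R_m − R̄_m)² = 141.4533  ⇒  Var(R_m) = 141.4533 / 5 = 28.2907
β = Cov / Var(R_m) = 22.9960 / 28.2907 = 0.8128
MRP = 6.62% − 2.57% = 4.05%
E(R) = R_f + β × MRP = 2.57% + 0.8128 × 4.05% = 5.86%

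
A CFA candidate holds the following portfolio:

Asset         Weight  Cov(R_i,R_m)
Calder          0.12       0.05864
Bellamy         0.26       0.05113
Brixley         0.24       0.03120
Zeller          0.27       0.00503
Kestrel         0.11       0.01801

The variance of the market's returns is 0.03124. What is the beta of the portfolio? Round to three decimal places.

β_Calder = 0.05864 / 0.03124 = 1.8771
β_Bellamy = 0.05113 / 0.03124 = 1.6367
β_Brixley = 0.03120 / 0.03124 = 0.9987
β_Zeller = 0.00503 / 0.03124 = 0.1610
β_Kestrel = 0.01801 / 0.03124 = 0.5765
β_P = Σ w_i β_i = 0.12×1.8771 + 0.26×1.6367 + 0.24×0.9987 + 0.27×0.1610 + 0.11×0.5765 = 0.9974

0.997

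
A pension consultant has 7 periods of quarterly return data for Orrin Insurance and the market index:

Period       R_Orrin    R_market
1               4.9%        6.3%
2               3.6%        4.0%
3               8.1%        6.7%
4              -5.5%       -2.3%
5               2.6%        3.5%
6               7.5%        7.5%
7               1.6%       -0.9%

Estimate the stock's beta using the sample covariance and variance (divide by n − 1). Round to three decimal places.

Mean R_i = (4.9 + 3.6 + 8.1 − 5.5 + 2.6 + 7.5 + 1.6) / 7 = 3.2571%
Mean R_m = (6.3 + 4.0 + 6.7 − 2.3 + 3.5 + 7.5 − 0.9) / 7 = 3.5429%
Σ(R_i − R̄_i)(R_m − R̄_m) = 95.3229  ⇒  Cov = 95.3229 / 6 = 15.8872
Σ(R_m − R̄_m)² = 87.3171  ⇒  Var(R_m) = 87.3171 / 6 = 14.5529
β = Cov / Var(R_m) = 15.8872 / 14.5529 = 1.0917

1.092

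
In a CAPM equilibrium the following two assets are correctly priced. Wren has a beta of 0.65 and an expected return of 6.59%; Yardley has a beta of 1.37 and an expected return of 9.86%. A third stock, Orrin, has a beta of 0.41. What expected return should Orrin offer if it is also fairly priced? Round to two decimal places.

MRP (SML slope) = (9.86% − 6.59%) / (1.37 − 0.65) = 3.27% / 0.72 = 4.5417%
R_f (intercept) = 6.59% − 0.65 × 4.5417% = 3.6379%
E(R_Orrin) = R_f + β × MRP = 3.6379% + 0.41 × 4.5417% = 5.50%

5.50%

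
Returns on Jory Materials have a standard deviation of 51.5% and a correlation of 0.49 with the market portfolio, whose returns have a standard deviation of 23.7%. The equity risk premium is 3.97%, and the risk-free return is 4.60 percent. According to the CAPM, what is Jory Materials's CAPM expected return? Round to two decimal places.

β = ρ × σ_i / σ_m = 0.49 × 51.5% / 23.7% = 1.0648
E(R) = 4.60% + 1.0648 × 3.97% = 8.83%

8.83%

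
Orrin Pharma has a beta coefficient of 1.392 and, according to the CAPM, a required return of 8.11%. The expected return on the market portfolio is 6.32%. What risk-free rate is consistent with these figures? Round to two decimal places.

E(R) = R_f + β(E(R_m) − R_f) = R_f(1 − β) + β·E(R_m)
8.11% = R_f × (1 − 1.392) + 1.392 × 6.32%
8.11% = R_f × -0.392 + 8.79744%
R_f = (8.11% − 8.79744%) / -0.392 = 1.75%

1.75%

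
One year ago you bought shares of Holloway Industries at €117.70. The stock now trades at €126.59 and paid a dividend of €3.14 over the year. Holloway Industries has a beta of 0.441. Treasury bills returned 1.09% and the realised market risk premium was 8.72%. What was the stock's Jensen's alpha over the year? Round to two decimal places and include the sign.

+5.29%

Realised HPR = (P1 + D1 − P0) / P0 = (126.59 + 3.14 − 117.70) / 117.70 = 12.03 / 117.70 = 10.2209%
CAPM required = R_f + β·MRP = 1.09% + 0.441 × 8.72% = 4.93552%
α = realised − required = 10.2209% − 4.93552% = +5.29%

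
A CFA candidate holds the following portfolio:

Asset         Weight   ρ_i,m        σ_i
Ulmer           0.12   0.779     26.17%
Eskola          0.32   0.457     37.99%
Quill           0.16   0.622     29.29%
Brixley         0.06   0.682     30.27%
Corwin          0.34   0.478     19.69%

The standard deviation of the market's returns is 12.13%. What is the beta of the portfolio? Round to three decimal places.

1.266

β_Ulmer = 0.779 × 26.17% / 12.13% = 1.6807
β_Eskola = 0.457 × 37.99% / 12.13% = 1.4313
β_Quill = 0.622 × 29.29% / 12.13% = 1.5019
β_Brixley = 0.682 × 30.27% / 12.13% = 1.7019
β_Corwin = 0.478 × 19.69% / 12.13% = 0.7759
β_P = Σ w_i β_i = 0.12×1.6807 + 0.32×1.4313 + 0.16×1.5019 + 0.06×1.7019 + 0.34×0.7759 = 1.2659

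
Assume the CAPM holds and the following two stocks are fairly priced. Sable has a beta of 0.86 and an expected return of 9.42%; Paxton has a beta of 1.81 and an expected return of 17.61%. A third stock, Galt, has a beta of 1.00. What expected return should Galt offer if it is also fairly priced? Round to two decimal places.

10.63%

MRP (SML slope) = (17.61% − 9.42%) / (1.81 − 0.86) = 8.19% / 0.95 = 8.6211%
R_f (intercept) = 9.42% − 0.86 × 8.6211% = 2.0059%
E(R_Galt) = R_f + β × MRP = 2.0059% + 1.00 × 8.6211% = 10.63%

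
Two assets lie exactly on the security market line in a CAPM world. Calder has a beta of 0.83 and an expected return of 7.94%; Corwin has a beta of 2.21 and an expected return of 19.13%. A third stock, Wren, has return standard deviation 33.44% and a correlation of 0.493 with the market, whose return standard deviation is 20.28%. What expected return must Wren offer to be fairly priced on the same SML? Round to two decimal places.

MRP = (19.13% − 7.94%) / (2.21 − 0.83) = 8.1087%
R_f = 7.94% − 0.83 × 8.1087% = 1.2098%
β_Wren = ρ·σ_i/σ_m = 0.493 × 33.44 / 20.28 = 0.8129
E(R_Wren) = R_f + β × MRP = 1.2098% + 0.8129 × 8.1087% = 7.80%

7.80%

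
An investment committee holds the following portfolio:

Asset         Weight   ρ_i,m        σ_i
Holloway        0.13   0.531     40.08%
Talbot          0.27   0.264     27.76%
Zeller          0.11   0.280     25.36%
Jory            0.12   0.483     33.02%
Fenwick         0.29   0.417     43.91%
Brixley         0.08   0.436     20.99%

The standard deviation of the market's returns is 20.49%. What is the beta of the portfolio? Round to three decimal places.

0.658

β_Holloway = 0.531 × 40.08% / 20.49% = 1.0387
β_Talbot = 0.264 × 27.76% / 20.49% = 0.3577
β_Zeller = 0.280 × 25.36% / 20.49% = 0.3465
β_Jory = 0.483 × 33.02% / 20.49% = 0.7784
β_Fenwick = 0.417 × 43.91% / 20.49% = 0.8936
β_Brixley = 0.436 × 20.99% / 20.49% = 0.4466
β_P = Σ w_i β_i = 0.13×1.0387 + 0.27×0.3577 + 0.11×0.3465 + 0.12×0.7784 + 0.29×0.8936 + 0.08×0.4466 = 0.6580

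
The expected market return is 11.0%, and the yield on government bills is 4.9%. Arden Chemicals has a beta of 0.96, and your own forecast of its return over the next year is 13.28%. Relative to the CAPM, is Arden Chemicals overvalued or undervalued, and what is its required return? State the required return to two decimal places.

Undervalued; required return 10.76%

MRP = 11.0% − 4.9% = 6.10%
Required return = R_f + β·MRP = 4.9% + 0.96 × 6.1% = 10.76%
Forecast 13.28% > required 10.76% → the stock plots above the SML → undervalued.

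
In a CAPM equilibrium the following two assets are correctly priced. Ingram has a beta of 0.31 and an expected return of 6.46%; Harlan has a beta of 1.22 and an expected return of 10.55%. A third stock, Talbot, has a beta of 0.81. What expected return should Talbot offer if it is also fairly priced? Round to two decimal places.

MRP (SML slope) = (10.55% − 6.46%) / (1.22 − 0.31) = 4.09% / 0.91 = 4.4945%
R_f (intercept) = 6.46% − 0.31 × 4.4945% = 5.0667%
E(R_Talbot) = R_f + β × MRP = 5.0667% + 0.81 × 4.4945% = 8.71%

8.71%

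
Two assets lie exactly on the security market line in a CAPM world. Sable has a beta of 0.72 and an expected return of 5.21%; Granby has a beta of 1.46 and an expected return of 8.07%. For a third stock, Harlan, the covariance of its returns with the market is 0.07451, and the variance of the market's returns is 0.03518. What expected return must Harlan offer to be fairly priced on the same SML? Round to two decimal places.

10.61%

MRP = (8.07% − 5.21%) / (1.46 − 0.72) = 3.8649%
R_f = 5.21% − 0.72 × 3.8649% = 2.4273%
β_Harlan = Cov / Var(R_m) = 0.07451 / 0.03518 = 2.1180
E(R_Harlan) = R_f + β × MRP = 2.4273% + 2.1180 × 3.8649% = 10.61%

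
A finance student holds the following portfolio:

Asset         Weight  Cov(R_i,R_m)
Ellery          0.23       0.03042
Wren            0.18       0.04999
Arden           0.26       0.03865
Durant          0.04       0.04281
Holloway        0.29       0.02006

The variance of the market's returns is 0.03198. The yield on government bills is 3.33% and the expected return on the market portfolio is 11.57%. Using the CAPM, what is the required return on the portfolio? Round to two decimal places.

β_Ellery = 0.03042 / 0.03198 = 0.9512
β_Wren = 0.04999 / 0.03198 = 1.5632
β_Arden = 0.03865 / 0.03198 = 1.2086
β_Durant = 0.04281 / 0.03198 = 1.3386
β_Holloway = 0.02006 / 0.03198 = 0.6273
β_P = Σ w_i β_i = 0.23×0.9512 + 0.18×1.5632 + 0.26×1.2086 + 0.04×1.3386 + 0.29×0.6273 = 1.0498
MRP = 11.57% − 3.33% = 8.24%
E(R_P) = R_f + β_P × MRP = 3.33% + 1.0498 × 8.24% = 11.98%

11.98%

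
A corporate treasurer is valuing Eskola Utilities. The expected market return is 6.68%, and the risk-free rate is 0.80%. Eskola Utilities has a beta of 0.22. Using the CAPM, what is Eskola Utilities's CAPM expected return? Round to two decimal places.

2.09%

Market risk premium = E(R_m) − R_f = 6.68% − 0.80% = 5.88%
E(R) = R_f + β × MRP = 0.80% + 0.22 × 5.88% = 2.09%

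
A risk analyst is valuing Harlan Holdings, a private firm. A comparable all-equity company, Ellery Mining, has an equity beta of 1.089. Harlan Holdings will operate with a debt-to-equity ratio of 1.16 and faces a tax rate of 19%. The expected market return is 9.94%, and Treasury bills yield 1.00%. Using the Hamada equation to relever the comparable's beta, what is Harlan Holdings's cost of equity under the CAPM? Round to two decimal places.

β_L = β_U × [1 + (1 − t)(D/E)] = 1.089 × [1 + (1 − 0.19) × 1.16]
    = 1.089 × [1 + 0.81 × 1.16] = 1.089 × 1.9396 = 2.1122
MRP = 9.94% − 1.00% = 8.94%
E(R) = R_f + β_L × MRP = 1.00% + 2.1122 × 8.94% = 19.88%

19.88%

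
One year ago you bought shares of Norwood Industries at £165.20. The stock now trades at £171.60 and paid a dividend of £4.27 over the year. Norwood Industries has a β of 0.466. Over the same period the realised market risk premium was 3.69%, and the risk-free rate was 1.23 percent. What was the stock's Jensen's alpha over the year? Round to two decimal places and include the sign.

Realised HPR = (P1 + D1 − P0) / P0 = (171.60 + 4.27 − 165.20) / 165.20 = 10.67 / 165.20 = 6.4588%
CAPM required = R_f + β·MRP = 1.23% + 0.466 × 3.69% = 2.94954%
α = realised − required = 6.4588% − 2.94954% = +3.51%

+3.51%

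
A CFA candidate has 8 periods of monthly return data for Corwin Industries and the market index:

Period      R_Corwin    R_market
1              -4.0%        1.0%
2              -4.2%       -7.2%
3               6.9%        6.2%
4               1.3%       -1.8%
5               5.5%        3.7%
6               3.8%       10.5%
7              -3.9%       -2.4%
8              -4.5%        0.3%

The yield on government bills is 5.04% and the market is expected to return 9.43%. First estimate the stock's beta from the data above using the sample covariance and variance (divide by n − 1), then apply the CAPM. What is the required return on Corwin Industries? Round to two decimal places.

7.82%

Mean R_i = (-4.0 − 4.2 + 6.9 + 1.3 + 5.5 + 3.8 − 3.9 − 4.5) / 8 = 0.1125%
Mean R_m = (1.0 − 7.2 + 6.2 − 1.8 + 3.7 + 10.5 − 2.4 + 0.3) / 8 = 1.2875%
Σ(R_i − R̄_i)(R_m − R̄_m) = 133.7813  ⇒  Cov = 133.7813 / 7 = 19.1116
Σ(R_m − R̄_m)² = 211.0488  ⇒  Var(R_m) = 211.0488 / 7 = 30.1498
β = Cov / Var(R_m) = 19.1116 / 30.1498 = 0.6339
MRP = 9.43% − 5.04% = 4.39%
E(R) = R_f + β × MRP = 5.04% + 0.6339 × 4.39% = 7.82%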